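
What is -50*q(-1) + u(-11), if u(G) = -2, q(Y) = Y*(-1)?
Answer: -52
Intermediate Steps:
q(Y) = -Y
-50*q(-1) + u(-11) = -(-50)*(-1) - 2 = -50*1 - 2 = -50 - 2 = -52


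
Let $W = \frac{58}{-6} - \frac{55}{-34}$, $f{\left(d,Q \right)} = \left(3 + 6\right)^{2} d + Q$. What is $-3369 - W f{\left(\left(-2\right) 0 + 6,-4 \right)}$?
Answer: $\frac{26042}{51} \approx 510.63$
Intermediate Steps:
$f{\left(d,Q \right)} = Q + 81 d$ ($f{\left(d,Q \right)} = 9^{2} d + Q = 81 d + Q = Q + 81 d$)
$W = - \frac{821}{102}$ ($W = 58 \left(- \frac{1}{6}\right) - - \frac{55}{34} = - \frac{29}{3} + \frac{55}{34} = - \frac{821}{102} \approx -8.049$)
$-3369 - W f{\left(\left(-2\right) 0 + 6,-4 \right)} = -3369 - - \frac{821 \left(-4 + 81 \left(\left(-2\right) 0 + 6\right)\right)}{102} = -3369 - - \frac{821 \left(-4 + 81 \left(0 + 6\right)\right)}{102} = -3369 - - \frac{821 \left(-4 + 81 \cdot 6\right)}{102} = -3369 - - \frac{821 \left(-4 + 486\right)}{102} = -3369 - \left(- \frac{821}{102}\right) 482 = -3369 - - \frac{197861}{51} = -3369 + \frac{197861}{51} = \frac{26042}{51}$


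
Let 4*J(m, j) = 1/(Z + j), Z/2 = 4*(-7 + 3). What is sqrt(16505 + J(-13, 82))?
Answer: 11*sqrt(54562)/20 ≈ 128.47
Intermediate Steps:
Z = -32 (Z = 2*(4*(-7 + 3)) = 2*(4*(-4)) = 2*(-16) = -32)
J(m, j) = 1/(4*(-32 + j))
sqrt(16505 + J(-13, 82)) = sqrt(16505 + 1/(4*(-32 + 82))) = sqrt(16505 + (1/4)/50) = sqrt(16505 + (1/4)*(1/50)) = sqrt(16505 + 1/200) = sqrt(3301001/200) = 11*sqrt(54562)/20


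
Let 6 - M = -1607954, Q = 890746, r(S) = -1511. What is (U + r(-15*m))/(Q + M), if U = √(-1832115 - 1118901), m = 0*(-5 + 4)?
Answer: -1511/2498706 + I*√737754/1249353 ≈ -0.00060471 + 0.0006875*I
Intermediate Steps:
m = 0 (m = 0*(-1) = 0)
U = 2*I*√737754 (U = √(-2951016) = 2*I*√737754 ≈ 1717.9*I)
M = 1607960 (M = 6 - 1*(-1607954) = 6 + 1607954 = 1607960)
(U + r(-15*m))/(Q + M) = (2*I*√737754 - 1511)/(890746 + 1607960) = (-1511 + 2*I*√737754)/2498706 = (-1511 + 2*I*√737754)*(1/2498706) = -1511/2498706 + I*√737754/1249353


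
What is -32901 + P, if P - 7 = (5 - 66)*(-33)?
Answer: -30881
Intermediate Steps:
P = 2020 (P = 7 + (5 - 66)*(-33) = 7 - 61*(-33) = 7 + 2013 = 2020)
-32901 + P = -32901 + 2020 = -30881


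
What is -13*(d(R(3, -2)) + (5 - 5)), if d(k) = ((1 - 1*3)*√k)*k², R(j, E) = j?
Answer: 234*√3 ≈ 405.30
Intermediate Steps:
d(k) = -2*k^(5/2) (d(k) = ((1 - 3)*√k)*k² = (-2*√k)*k² = -2*k^(5/2))
-13*(d(R(3, -2)) + (5 - 5)) = -13*(-18*√3 + (5 - 5)) = -13*(-18*√3 + 0) = -(-234)*√3 = 234*√3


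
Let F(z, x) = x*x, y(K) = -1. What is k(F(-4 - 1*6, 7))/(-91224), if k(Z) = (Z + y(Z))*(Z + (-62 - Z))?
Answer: 124/3801 ≈ 0.032623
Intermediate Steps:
F(z, x) = x²
k(Z) = 62 - 62*Z (k(Z) = (Z - 1)*(Z + (-62 - Z)) = (-1 + Z)*(-62) = 62 - 62*Z)
k(F(-4 - 1*6, 7))/(-91224) = (62 - 62*7²)/(-91224) = (62 - 62*49)*(-1/91224) = (62 - 3038)*(-1/91224) = -2976*(-1/91224) = 124/3801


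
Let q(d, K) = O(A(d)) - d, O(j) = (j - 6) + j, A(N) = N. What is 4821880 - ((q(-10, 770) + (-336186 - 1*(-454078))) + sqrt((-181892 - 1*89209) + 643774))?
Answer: 4704004 - sqrt(372673) ≈ 4.7034e+6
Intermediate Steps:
O(j) = -6 + 2*j (O(j) = (-6 + j) + j = -6 + 2*j)
q(d, K) = -6 + d (q(d, K) = (-6 + 2*d) - d = -6 + d)
4821880 - ((q(-10, 770) + (-336186 - 1*(-454078))) + sqrt((-181892 - 1*89209) + 643774)) = 4821880 - (((-6 - 10) + (-336186 - 1*(-454078))) + sqrt((-181892 - 1*89209) + 643774)) = 4821880 - ((-16 + (-336186 + 454078)) + sqrt((-181892 - 89209) + 643774)) = 4821880 - ((-16 + 117892) + sqrt(-271101 + 643774)) = 4821880 - (117876 + sqrt(372673)) = 4821880 + (-117876 - sqrt(372673)) = 4704004 - sqrt(372673)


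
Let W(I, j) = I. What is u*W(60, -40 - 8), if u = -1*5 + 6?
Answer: 60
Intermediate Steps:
u = 1 (u = -5 + 6 = 1)
u*W(60, -40 - 8) = 1*60 = 60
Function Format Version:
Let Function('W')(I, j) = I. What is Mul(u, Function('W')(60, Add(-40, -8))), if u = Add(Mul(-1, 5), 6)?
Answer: 60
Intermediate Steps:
u = 1 (u = Add(-5, 6) = 1)
Mul(u, Function('W')(60, Add(-40, -8))) = Mul(1, 60) = 60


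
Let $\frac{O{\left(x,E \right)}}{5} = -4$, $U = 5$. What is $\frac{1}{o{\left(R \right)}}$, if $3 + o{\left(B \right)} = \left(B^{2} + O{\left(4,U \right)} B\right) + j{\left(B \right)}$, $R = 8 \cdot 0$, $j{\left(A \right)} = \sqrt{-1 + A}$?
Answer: $- \frac{3}{10} - \frac{i}{10} \approx -0.3 - 0.1 i$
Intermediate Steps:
$O{\left(x,E \right)} = -20$ ($O{\left(x,E \right)} = 5 \left(-4\right) = -20$)
$R = 0$
$o{\left(B \right)} = -3 + B^{2} + \sqrt{-1 + B} - 20 B$ ($o{\left(B \right)} = -3 + \left(\left(B^{2} - 20 B\right) + \sqrt{-1 + B}\right) = -3 + \left(B^{2} + \sqrt{-1 + B} - 20 B\right) = -3 + B^{2} + \sqrt{-1 + B} - 20 B$)
$\frac{1}{o{\left(R \right)}} = \frac{1}{-3 + 0^{2} + \sqrt{-1 + 0} - 0} = \frac{1}{-3 + 0 + \sqrt{-1} + 0} = \frac{1}{-3 + 0 + i + 0} = \frac{1}{-3 + i} = \frac{-3 - i}{10}$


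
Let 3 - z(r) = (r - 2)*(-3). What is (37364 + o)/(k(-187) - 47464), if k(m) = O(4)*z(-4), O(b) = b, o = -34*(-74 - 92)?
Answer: -10752/11881 ≈ -0.90497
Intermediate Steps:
o = 5644 (o = -34*(-166) = 5644)
z(r) = -3 + 3*r (z(r) = 3 - (r - 2)*(-3) = 3 - (-2 + r)*(-3) = 3 - (6 - 3*r) = 3 + (-6 + 3*r) = -3 + 3*r)
k(m) = -60 (k(m) = 4*(-3 + 3*(-4)) = 4*(-3 - 12) = 4*(-15) = -60)
(37364 + o)/(k(-187) - 47464) = (37364 + 5644)/(-60 - 47464) = 43008/(-47524) = 43008*(-1/47524) = -10752/11881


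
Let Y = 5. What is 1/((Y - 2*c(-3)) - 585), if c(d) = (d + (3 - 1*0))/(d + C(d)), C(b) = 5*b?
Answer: -1/580 ≈ -0.0017241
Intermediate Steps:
c(d) = (3 + d)/(6*d) (c(d) = (d + (3 - 1*0))/(d + 5*d) = (d + (3 + 0))/((6*d)) = (d + 3)*(1/(6*d)) = (3 + d)*(1/(6*d)) = (3 + d)/(6*d))
1/((Y - 2*c(-3)) - 585) = 1/((5 - (3 - 3)/(3*(-3))) - 585) = 1/((5 - (-1)*0/(3*3)) - 585) = 1/((5 - 2*0) - 585) = 1/((5 + 0) - 585) = 1/(5 - 585) = 1/(-580) = -1/580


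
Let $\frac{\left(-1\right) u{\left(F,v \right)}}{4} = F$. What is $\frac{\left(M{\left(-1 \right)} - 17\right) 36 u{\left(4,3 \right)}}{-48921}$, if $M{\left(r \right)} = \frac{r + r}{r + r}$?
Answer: $- \frac{3072}{16307} \approx -0.18839$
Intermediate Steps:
$M{\left(r \right)} = 1$ ($M{\left(r \right)} = \frac{2 r}{2 r} = 2 r \frac{1}{2 r} = 1$)
$u{\left(F,v \right)} = - 4 F$
$\frac{\left(M{\left(-1 \right)} - 17\right) 36 u{\left(4,3 \right)}}{-48921} = \frac{\left(1 - 17\right) 36 \left(\left(-4\right) 4\right)}{-48921} = \left(-16\right) 36 \left(-16\right) \left(- \frac{1}{48921}\right) = \left(-576\right) \left(-16\right) \left(- \frac{1}{48921}\right) = 9216 \left(- \frac{1}{48921}\right) = - \frac{3072}{16307}$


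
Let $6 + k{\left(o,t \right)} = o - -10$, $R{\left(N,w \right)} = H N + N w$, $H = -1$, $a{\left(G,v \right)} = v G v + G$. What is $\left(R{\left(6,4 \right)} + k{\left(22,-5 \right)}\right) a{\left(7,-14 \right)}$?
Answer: $60676$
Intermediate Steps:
$a{\left(G,v \right)} = G + G v^{2}$ ($a{\left(G,v \right)} = G v v + G = G v^{2} + G = G + G v^{2}$)
$R{\left(N,w \right)} = - N + N w$
$k{\left(o,t \right)} = 4 + o$ ($k{\left(o,t \right)} = -6 + \left(o - -10\right) = -6 + \left(o + 10\right) = -6 + \left(10 + o\right) = 4 + o$)
$\left(R{\left(6,4 \right)} + k{\left(22,-5 \right)}\right) a{\left(7,-14 \right)} = \left(6 \left(-1 + 4\right) + \left(4 + 22\right)\right) 7 \left(1 + \left(-14\right)^{2}\right) = \left(6 \cdot 3 + 26\right) 7 \left(1 + 196\right) = \left(18 + 26\right) 7 \cdot 197 = 44 \cdot 1379 = 60676$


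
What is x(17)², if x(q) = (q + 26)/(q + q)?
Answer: 1849/1156 ≈ 1.5995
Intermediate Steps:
x(q) = (26 + q)/(2*q) (x(q) = (26 + q)/((2*q)) = (26 + q)*(1/(2*q)) = (26 + q)/(2*q))
x(17)² = ((½)*(26 + 17)/17)² = ((½)*(1/17)*43)² = (43/34)² = 1849/1156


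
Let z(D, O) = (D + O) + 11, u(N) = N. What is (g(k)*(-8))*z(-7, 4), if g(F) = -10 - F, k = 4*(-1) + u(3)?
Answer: 576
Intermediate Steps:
z(D, O) = 11 + D + O
k = -1 (k = 4*(-1) + 3 = -4 + 3 = -1)
(g(k)*(-8))*z(-7, 4) = ((-10 - 1*(-1))*(-8))*(11 - 7 + 4) = ((-10 + 1)*(-8))*8 = -9*(-8)*8 = 72*8 = 576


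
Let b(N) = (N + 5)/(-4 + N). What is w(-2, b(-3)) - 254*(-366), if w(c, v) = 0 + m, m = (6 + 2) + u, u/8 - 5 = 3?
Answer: 93036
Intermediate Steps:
u = 64 (u = 40 + 8*3 = 40 + 24 = 64)
m = 72 (m = (6 + 2) + 64 = 8 + 64 = 72)
b(N) = (5 + N)/(-4 + N)
w(c, v) = 72 (w(c, v) = 0 + 72 = 72)
w(-2, b(-3)) - 254*(-366) = 72 - 254*(-366) = 72 + 92964 = 93036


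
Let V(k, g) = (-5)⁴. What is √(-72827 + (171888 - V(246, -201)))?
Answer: 2*√24609 ≈ 313.75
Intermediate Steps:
V(k, g) = 625
√(-72827 + (171888 - V(246, -201))) = √(-72827 + (171888 - 1*625)) = √(-72827 + (171888 - 625)) = √(-72827 + 171263) = √98436 = 2*√24609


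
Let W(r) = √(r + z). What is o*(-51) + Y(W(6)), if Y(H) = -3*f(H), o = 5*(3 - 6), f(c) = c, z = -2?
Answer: 759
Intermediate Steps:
W(r) = √(-2 + r) (W(r) = √(r - 2) = √(-2 + r))
o = -15 (o = 5*(-3) = -15)
Y(H) = -3*H
o*(-51) + Y(W(6)) = -15*(-51) - 3*√(-2 + 6) = 765 - 3*√4 = 765 - 3*2 = 765 - 6 = 759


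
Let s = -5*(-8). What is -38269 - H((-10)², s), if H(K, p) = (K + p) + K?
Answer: -38509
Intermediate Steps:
s = 40
H(K, p) = p + 2*K
-38269 - H((-10)², s) = -38269 - (40 + 2*(-10)²) = -38269 - (40 + 2*100) = -38269 - (40 + 200) = -38269 - 1*240 = -38269 - 240 = -38509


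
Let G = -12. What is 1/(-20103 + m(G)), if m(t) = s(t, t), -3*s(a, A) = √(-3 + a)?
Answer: -60309/1212391832 + I*√15/1212391832 ≈ -4.9744e-5 + 3.1945e-9*I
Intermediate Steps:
s(a, A) = -√(-3 + a)/3
m(t) = -√(-3 + t)/3
1/(-20103 + m(G)) = 1/(-20103 - √(-3 - 12)/3) = 1/(-20103 - I*√15/3)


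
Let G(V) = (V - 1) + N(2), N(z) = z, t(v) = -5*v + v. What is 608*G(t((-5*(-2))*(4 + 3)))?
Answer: -169632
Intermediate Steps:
t(v) = -4*v
G(V) = 1 + V (G(V) = (V - 1) + 2 = (-1 + V) + 2 = 1 + V)
608*G(t((-5*(-2))*(4 + 3))) = 608*(1 - 4*(-5*(-2))*(4 + 3)) = 608*(1 - 40*7) = 608*(1 - 4*70) = 608*(1 - 280) = 608*(-279) = -169632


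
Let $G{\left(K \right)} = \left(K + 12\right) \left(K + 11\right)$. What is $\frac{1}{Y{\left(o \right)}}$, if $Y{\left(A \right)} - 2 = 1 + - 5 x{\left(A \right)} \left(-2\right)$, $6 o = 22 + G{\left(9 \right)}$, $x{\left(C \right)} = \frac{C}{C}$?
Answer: $\frac{1}{13} \approx 0.076923$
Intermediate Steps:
$x{\left(C \right)} = 1$
$G{\left(K \right)} = \left(11 + K\right) \left(12 + K\right)$ ($G{\left(K \right)} = \left(12 + K\right) \left(11 + K\right) = \left(11 + K\right) \left(12 + K\right)$)
$o = \frac{221}{3}$ ($o = \frac{22 + \left(132 + 9^{2} + 23 \cdot 9\right)}{6} = \frac{22 + \left(132 + 81 + 207\right)}{6} = \frac{22 + 420}{6} = \frac{1}{6} \cdot 442 = \frac{221}{3} \approx 73.667$)
$Y{\left(A \right)} = 13$ ($Y{\left(A \right)} = 2 + \left(1 + \left(-5\right) 1 \left(-2\right)\right) = 2 + \left(1 - -10\right) = 2 + \left(1 + 10\right) = 2 + 11 = 13$)
$\frac{1}{Y{\left(o \right)}} = \frac{1}{13}$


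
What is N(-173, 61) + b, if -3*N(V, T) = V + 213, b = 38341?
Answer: 114983/3 ≈ 38328.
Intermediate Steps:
N(V, T) = -71 - V/3 (N(V, T) = -(V + 213)/3 = -(213 + V)/3 = -71 - V/3)
N(-173, 61) + b = (-71 - ⅓*(-173)) + 38341 = (-71 + 173/3) + 38341 = -40/3 + 38341 = 114983/3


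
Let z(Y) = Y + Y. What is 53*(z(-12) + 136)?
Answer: 5936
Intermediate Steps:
z(Y) = 2*Y
53*(z(-12) + 136) = 53*(2*(-12) + 136) = 53*(-24 + 136) = 53*112 = 5936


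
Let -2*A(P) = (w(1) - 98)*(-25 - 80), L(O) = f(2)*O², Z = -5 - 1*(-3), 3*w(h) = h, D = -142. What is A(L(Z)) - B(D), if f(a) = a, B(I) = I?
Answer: -9971/2 ≈ -4985.5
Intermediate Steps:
w(h) = h/3
Z = -2 (Z = -5 + 3 = -2)
L(O) = 2*O²
A(P) = -10255/2 (A(P) = -((⅓)*1 - 98)*(-25 - 80)/2 = -(⅓ - 98)*(-105)/2 = -(-293)*(-105)/6 = -½*10255 = -10255/2)
A(L(Z)) - B(D) = -10255/2 - 1*(-142) = -10255/2 + 142 = -9971/2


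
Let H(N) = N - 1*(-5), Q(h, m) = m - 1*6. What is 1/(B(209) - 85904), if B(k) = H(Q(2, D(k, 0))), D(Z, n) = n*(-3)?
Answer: -1/85905 ≈ -1.1641e-5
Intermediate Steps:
D(Z, n) = -3*n
Q(h, m) = -6 + m (Q(h, m) = m - 6 = -6 + m)
H(N) = 5 + N (H(N) = N + 5 = 5 + N)
B(k) = -1 (B(k) = 5 + (-6 - 3*0) = 5 + (-6 + 0) = 5 - 6 = -1)
1/(B(209) - 85904) = 1/(-1 - 85904) = 1/(-85905) = -1/85905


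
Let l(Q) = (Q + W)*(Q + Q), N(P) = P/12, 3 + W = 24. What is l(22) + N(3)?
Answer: 7569/4 ≈ 1892.3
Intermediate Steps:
W = 21 (W = -3 + 24 = 21)
N(P) = P/12 (N(P) = P*(1/12) = P/12)
l(Q) = 2*Q*(21 + Q) (l(Q) = (Q + 21)*(Q + Q) = (21 + Q)*(2*Q) = 2*Q*(21 + Q))
l(22) + N(3) = 2*22*(21 + 22) + (1/12)*3 = 2*22*43 + 1/4 = 1892 + 1/4 = 7569/4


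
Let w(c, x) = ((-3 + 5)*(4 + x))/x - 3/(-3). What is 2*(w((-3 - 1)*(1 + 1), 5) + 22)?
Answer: 266/5 ≈ 53.200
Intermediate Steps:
w(c, x) = 1 + (8 + 2*x)/x (w(c, x) = (2*(4 + x))/x - 3*(-1/3) = (8 + 2*x)/x + 1 = 1 + (8 + 2*x)/x)
2*(w((-3 - 1)*(1 + 1), 5) + 22) = 2*((3 + 8/5) + 22) = 2*(23/5 + 22) = 2*(133/5) = 266/5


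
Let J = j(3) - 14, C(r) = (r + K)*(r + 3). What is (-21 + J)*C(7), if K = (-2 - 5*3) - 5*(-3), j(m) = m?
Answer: -1600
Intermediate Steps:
K = -2 (K = (-2 - 15) + 15 = -17 + 15 = -2)
C(r) = (-2 + r)*(3 + r) (C(r) = (r - 2)*(r + 3) = (-2 + r)*(3 + r))
J = -11 (J = 3 - 14 = -11)
(-21 + J)*C(7) = (-21 - 11)*(-6 + 7 + 7²) = -32*(-6 + 7 + 49) = -32*50 = -1600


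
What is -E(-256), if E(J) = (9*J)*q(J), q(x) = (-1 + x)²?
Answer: 152176896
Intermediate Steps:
E(J) = 9*J*(-1 + J)² (E(J) = (9*J)*(-1 + J)² = 9*J*(-1 + J)²)
-E(-256) = -9*(-256)*(-1 - 256)² = -9*(-256)*(-257)² = -9*(-256)*66049 = -1*(-152176896) = 152176896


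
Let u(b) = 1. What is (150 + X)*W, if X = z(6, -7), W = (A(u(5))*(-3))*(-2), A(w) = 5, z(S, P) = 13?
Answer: 4890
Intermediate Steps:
W = 30 (W = (5*(-3))*(-2) = -15*(-2) = 30)
X = 13
(150 + X)*W = (150 + 13)*30 = 163*30 = 4890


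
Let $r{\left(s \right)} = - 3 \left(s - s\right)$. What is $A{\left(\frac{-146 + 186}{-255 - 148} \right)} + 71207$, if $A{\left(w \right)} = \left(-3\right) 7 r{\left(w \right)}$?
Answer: $71207$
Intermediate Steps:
$r{\left(s \right)} = 0$ ($r{\left(s \right)} = \left(-3\right) 0 = 0$)
$A{\left(w \right)} = 0$ ($A{\left(w \right)} = \left(-3\right) 7 \cdot 0 = \left(-21\right) 0 = 0$)
$A{\left(\frac{-146 + 186}{-255 - 148} \right)} + 71207 = 0 + 71207 = 71207$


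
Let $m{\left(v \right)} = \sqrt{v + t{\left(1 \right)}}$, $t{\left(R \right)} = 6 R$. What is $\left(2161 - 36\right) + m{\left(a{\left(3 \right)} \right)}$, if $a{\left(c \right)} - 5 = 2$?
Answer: $2125 + \sqrt{13} \approx 2128.6$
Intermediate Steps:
$a{\left(c \right)} = 7$ ($a{\left(c \right)} = 5 + 2 = 7$)
$m{\left(v \right)} = \sqrt{6 + v}$ ($m{\left(v \right)} = \sqrt{v + 6 \cdot 1} = \sqrt{v + 6} = \sqrt{6 + v}$)
$\left(2161 - 36\right) + m{\left(a{\left(3 \right)} \right)} = \left(2161 - 36\right) + \sqrt{6 + 7} = 2125 + \sqrt{13}$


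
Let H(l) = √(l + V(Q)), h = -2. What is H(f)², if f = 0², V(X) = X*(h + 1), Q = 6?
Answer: -6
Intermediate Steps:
V(X) = -X (V(X) = X*(-2 + 1) = X*(-1) = -X)
f = 0
H(l) = √(-6 + l) (H(l) = √(l - 1*6) = √(l - 6) = √(-6 + l))
H(f)² = (√(-6 + 0))² = (√(-6))² = (I*√6)² = -6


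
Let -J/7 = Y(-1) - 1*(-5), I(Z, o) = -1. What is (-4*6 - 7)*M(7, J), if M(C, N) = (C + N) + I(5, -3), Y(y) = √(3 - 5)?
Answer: 899 + 217*I*√2 ≈ 899.0 + 306.88*I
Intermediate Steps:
Y(y) = I*√2 (Y(y) = √(-2) = I*√2)
J = -35 - 7*I*√2 (J = -7*(I*√2 - 1*(-5)) = -7*(I*√2 + 5) = -7*(5 + I*√2) = -35 - 7*I*√2 ≈ -35.0 - 9.8995*I)
M(C, N) = -1 + C + N (M(C, N) = (C + N) - 1 = -1 + C + N)
(-4*6 - 7)*M(7, J) = (-4*6 - 7)*(-1 + 7 + (-35 - 7*I*√2)) = (-24 - 7)*(-29 - 7*I*√2) = -31*(-29 - 7*I*√2) = 899 + 217*I*√2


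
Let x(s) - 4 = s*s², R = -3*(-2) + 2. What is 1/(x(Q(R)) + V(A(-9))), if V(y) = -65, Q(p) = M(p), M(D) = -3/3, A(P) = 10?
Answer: -1/62 ≈ -0.016129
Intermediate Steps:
M(D) = -1 (M(D) = -3*⅓ = -1)
R = 8 (R = 6 + 2 = 8)
Q(p) = -1
x(s) = 4 + s³ (x(s) = 4 + s*s² = 4 + s³)
1/(x(Q(R)) + V(A(-9))) = 1/((4 + (-1)³) - 65) = 1/((4 - 1) - 65) = 1/(3 - 65) = 1/(-62) = -1/62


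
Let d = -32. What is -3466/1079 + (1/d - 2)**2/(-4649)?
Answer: -16504715191/5136661504 ≈ -3.2131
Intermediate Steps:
-3466/1079 + (1/d - 2)**2/(-4649) = -3466/1079 + (1/(-32) - 2)**2/(-4649) = -3466*1/1079 + (-1/32 - 2)**2*(-1/4649) = -3466/1079 + (-65/32)**2*(-1/4649) = -3466/1079 + (4225/1024)*(-1/4649) = -3466/1079 - 4225/4760576 = -16504715191/5136661504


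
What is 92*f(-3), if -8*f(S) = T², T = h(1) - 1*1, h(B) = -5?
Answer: -414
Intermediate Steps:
T = -6 (T = -5 - 1*1 = -5 - 1 = -6)
f(S) = -9/2 (f(S) = -⅛*(-6)² = -⅛*36 = -9/2)
92*f(-3) = 92*(-9/2) = -414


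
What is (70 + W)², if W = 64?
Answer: 17956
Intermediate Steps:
(70 + W)² = (70 + 64)² = 134² = 17956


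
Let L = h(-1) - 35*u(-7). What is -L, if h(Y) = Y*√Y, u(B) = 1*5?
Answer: 175 + I ≈ 175.0 + 1.0*I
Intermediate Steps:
u(B) = 5
h(Y) = Y^(3/2)
L = -175 - I (L = (-1)^(3/2) - 35*5 = -I - 175 = -175 - I ≈ -175.0 - 1.0*I)
-L = -(-175 - I) = 175 + I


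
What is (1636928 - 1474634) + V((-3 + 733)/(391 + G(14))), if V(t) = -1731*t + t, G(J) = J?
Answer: 12893234/81 ≈ 1.5918e+5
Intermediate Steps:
V(t) = -1730*t
(1636928 - 1474634) + V((-3 + 733)/(391 + G(14))) = (1636928 - 1474634) - 1730*(-3 + 733)/(391 + 14) = 162294 - 1262900/405 = 162294 - 1730*146/81 = 162294 - 252580/81 = 12893234/81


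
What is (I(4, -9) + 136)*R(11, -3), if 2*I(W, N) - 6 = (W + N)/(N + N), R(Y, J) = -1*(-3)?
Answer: 5009/12 ≈ 417.42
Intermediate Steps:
R(Y, J) = 3
I(W, N) = 3 + (N + W)/(4*N) (I(W, N) = 3 + ((W + N)/(N + N))/2 = 3 + ((N + W)/((2*N)))/2 = 3 + ((N + W)*(1/(2*N)))/2 = 3 + ((N + W)/(2*N))/2 = 3 + (N + W)/(4*N))
(I(4, -9) + 136)*R(11, -3) = ((¼)*(4 + 13*(-9))/(-9) + 136)*3 = ((¼)*(-⅑)*(4 - 117) + 136)*3 = ((¼)*(-⅑)*(-113) + 136)*3 = (113/36 + 136)*3 = (5009/36)*3 = 5009/12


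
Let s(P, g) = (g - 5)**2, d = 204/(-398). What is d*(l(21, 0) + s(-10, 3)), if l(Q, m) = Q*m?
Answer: -408/199 ≈ -2.0503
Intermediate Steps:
d = -102/199 (d = 204*(-1/398) = -102/199 ≈ -0.51256)
s(P, g) = (-5 + g)**2
d*(l(21, 0) + s(-10, 3)) = -102*(21*0 + (-5 + 3)**2)/199 = -102*(0 + (-2)**2)/199 = -102*(0 + 4)/199 = -102/199*4 = -408/199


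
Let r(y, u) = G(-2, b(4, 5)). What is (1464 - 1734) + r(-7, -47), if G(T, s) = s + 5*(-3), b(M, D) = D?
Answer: -280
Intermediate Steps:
G(T, s) = -15 + s (G(T, s) = s - 15 = -15 + s)
r(y, u) = -10 (r(y, u) = -15 + 5 = -10)
(1464 - 1734) + r(-7, -47) = (1464 - 1734) - 10 = -270 - 10 = -280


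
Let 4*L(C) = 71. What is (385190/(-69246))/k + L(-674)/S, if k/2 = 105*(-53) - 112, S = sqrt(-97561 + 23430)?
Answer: 192595/393109542 - 71*I*sqrt(74131)/296524 ≈ 0.00048993 - 0.065193*I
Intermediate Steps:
L(C) = 71/4 (L(C) = (1/4)*71 = 71/4)
S = I*sqrt(74131) (S = sqrt(-74131) = I*sqrt(74131) ≈ 272.27*I)
k = -11354 (k = 2*(105*(-53) - 112) = 2*(-5565 - 112) = 2*(-5677) = -11354)
(385190/(-69246))/k + L(-674)/S = (385190/(-69246))/(-11354) + 71/(4*((I*sqrt(74131)))) = (385190*(-1/69246))*(-1/11354) + 71*(-I*sqrt(74131)/74131)/4 = -192595/34623*(-1/11354) - 71*I*sqrt(74131)/296524 = 192595/393109542 - 71*I*sqrt(74131)/296524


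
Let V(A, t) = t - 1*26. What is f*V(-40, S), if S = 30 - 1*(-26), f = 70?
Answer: 2100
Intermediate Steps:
S = 56 (S = 30 + 26 = 56)
V(A, t) = -26 + t (V(A, t) = t - 26 = -26 + t)
f*V(-40, S) = 70*(-26 + 56) = 70*30 = 2100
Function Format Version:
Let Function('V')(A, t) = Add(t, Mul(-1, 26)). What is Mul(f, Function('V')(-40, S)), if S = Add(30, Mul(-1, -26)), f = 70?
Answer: 2100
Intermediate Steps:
S = 56 (S = Add(30, 26) = 56)
Function('V')(A, t) = Add(-26, t) (Function('V')(A, t) = Add(t, -26) = Add(-26, t))
Mul(f, Function('V')(-40, S)) = Mul(70, Add(-26, 56)) = Mul(70, 30) = 2100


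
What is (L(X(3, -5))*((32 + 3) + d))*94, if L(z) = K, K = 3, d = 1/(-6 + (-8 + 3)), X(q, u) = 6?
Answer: 108288/11 ≈ 9844.4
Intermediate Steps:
d = -1/11 (d = 1/(-6 - 5) = 1/(-11) = -1/11 ≈ -0.090909)
L(z) = 3
(L(X(3, -5))*((32 + 3) + d))*94 = (3*((32 + 3) - 1/11))*94 = (3*(35 - 1/11))*94 = (3*(384/11))*94 = (1152/11)*94 = 108288/11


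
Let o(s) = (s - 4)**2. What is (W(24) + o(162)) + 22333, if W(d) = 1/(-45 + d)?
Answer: 993236/21 ≈ 47297.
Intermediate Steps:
o(s) = (-4 + s)**2
(W(24) + o(162)) + 22333 = (1/(-45 + 24) + (-4 + 162)**2) + 22333 = (1/(-21) + 158**2) + 22333 = (-1/21 + 24964) + 22333 = 524243/21 + 22333 = 993236/21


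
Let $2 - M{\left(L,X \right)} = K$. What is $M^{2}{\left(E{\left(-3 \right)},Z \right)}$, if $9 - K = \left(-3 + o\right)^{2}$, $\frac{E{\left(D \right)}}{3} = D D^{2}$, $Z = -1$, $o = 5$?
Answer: $9$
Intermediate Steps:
$E{\left(D \right)} = 3 D^{3}$ ($E{\left(D \right)} = 3 D D^{2} = 3 D^{3}$)
$K = 5$ ($K = 9 - \left(-3 + 5\right)^{2} = 9 - 2^{2} = 9 - 4 = 5$)
$M{\left(L,X \right)} = -3$ ($M{\left(L,X \right)} = 2 - 5 = -3$)
$M^{2}{\left(E{\left(-3 \right)},Z \right)} = \left(-3\right)^{2} = 9$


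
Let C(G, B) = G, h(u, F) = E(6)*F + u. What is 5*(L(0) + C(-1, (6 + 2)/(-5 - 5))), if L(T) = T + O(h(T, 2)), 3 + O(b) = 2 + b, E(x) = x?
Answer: 50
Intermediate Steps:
h(u, F) = u + 6*F (h(u, F) = 6*F + u = u + 6*F)
O(b) = -1 + b (O(b) = -3 + (2 + b) = -1 + b)
L(T) = 11 + 2*T (L(T) = T + (-1 + (T + 6*2)) = T + (-1 + (T + 12)) = T + (-1 + (12 + T)) = T + (11 + T) = 11 + 2*T)
5*(L(0) + C(-1, (6 + 2)/(-5 - 5))) = 5*((11 + 2*0) - 1) = 5*((11 + 0) - 1) = 5*(11 - 1) = 5*10 = 50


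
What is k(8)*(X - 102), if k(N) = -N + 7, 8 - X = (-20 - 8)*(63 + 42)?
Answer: -2846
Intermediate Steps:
X = 2948 (X = 8 - (-20 - 8)*(63 + 42) = 8 - (-28)*105 = 8 - 1*(-2940) = 8 + 2940 = 2948)
k(N) = 7 - N
k(8)*(X - 102) = (7 - 1*8)*(2948 - 102) = (7 - 8)*2846 = -1*2846 = -2846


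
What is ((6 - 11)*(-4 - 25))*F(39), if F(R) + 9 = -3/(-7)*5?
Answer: -6960/7 ≈ -994.29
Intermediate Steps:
F(R) = -48/7 (F(R) = -9 - 3/(-7)*5 = -9 - 3*(-⅐)*5 = -9 + (3/7)*5 = -9 + 15/7 = -48/7)
((6 - 11)*(-4 - 25))*F(39) = ((6 - 11)*(-4 - 25))*(-48/7) = -5*(-29)*(-48/7) = 145*(-48/7) = -6960/7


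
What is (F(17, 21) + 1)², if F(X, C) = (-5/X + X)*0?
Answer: 1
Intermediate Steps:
F(X, C) = 0 (F(X, C) = (X - 5/X)*0 = 0)
(F(17, 21) + 1)² = (0 + 1)² = 1² = 1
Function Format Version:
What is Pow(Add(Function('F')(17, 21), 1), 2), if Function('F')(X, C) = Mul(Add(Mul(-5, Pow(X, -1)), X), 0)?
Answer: 1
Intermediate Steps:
Function('F')(X, C) = 0 (Function('F')(X, C) = Mul(Add(X, Mul(-5, Pow(X, -1))), 0) = 0)
Pow(Add(Function('F')(17, 21), 1), 2) = Pow(Add(0, 1), 2) = Pow(1, 2) = 1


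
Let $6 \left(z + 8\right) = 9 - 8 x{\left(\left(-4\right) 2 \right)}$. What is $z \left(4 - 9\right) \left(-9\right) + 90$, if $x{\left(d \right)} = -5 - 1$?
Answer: $\frac{315}{2} \approx 157.5$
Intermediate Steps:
$x{\left(d \right)} = -6$
$z = \frac{3}{2}$ ($z = -8 + \frac{9 - -48}{6} = -8 + \frac{9 + 48}{6} = -8 + \frac{1}{6} \cdot 57 = -8 + \frac{19}{2} = \frac{3}{2} \approx 1.5$)
$z \left(4 - 9\right) \left(-9\right) + 90 = \frac{3 \left(4 - 9\right) \left(-9\right)}{2} + 90 = \frac{3 \left(\left(-5\right) \left(-9\right)\right)}{2} + 90 = \frac{3}{2} \cdot 45 + 90 = \frac{135}{2} + 90 = \frac{315}{2}$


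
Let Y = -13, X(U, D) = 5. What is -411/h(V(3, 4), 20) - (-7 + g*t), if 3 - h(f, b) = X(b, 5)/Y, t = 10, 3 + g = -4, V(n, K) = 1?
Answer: -1955/44 ≈ -44.432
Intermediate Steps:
g = -7 (g = -3 - 4 = -7)
h(f, b) = 44/13 (h(f, b) = 3 - 5/(-13) = 3 - 5*(-1)/13 = 3 - 1*(-5/13) = 3 + 5/13 = 44/13)
-411/h(V(3, 4), 20) - (-7 + g*t) = -411/44/13 - (-7 - 7*10) = -411*13/44 - (-7 - 70) = -5343/44 - 1*(-77) = -5343/44 + 77 = -1955/44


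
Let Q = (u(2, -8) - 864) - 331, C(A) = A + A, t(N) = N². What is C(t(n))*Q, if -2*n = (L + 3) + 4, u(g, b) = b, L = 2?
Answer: -97443/2 ≈ -48722.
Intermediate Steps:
n = -9/2 (n = -((2 + 3) + 4)/2 = -(5 + 4)/2 = -½*9 = -9/2 ≈ -4.5000)
C(A) = 2*A
Q = -1203 (Q = (-8 - 864) - 331 = -872 - 331 = -1203)
C(t(n))*Q = (2*(-9/2)²)*(-1203) = (2*(81/4))*(-1203) = (81/2)*(-1203) = -97443/2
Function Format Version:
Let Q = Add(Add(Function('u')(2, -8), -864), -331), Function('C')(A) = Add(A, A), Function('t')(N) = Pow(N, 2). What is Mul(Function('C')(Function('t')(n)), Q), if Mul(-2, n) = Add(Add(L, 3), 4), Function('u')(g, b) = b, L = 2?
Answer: Rational(-97443, 2) ≈ -48722.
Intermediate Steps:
n = Rational(-9, 2) (n = Mul(Rational(-1, 2), Add(Add(2, 3), 4)) = Mul(Rational(-1, 2), Add(5, 4)) = Mul(Rational(-1, 2), 9) = Rational(-9, 2) ≈ -4.5000)
Function('C')(A) = Mul(2, A)
Q = -1203 (Q = Add(Add(-8, -864), -331) = Add(-872, -331) = -1203)
Mul(Function('C')(Function('t')(n)), Q) = Mul(Mul(2, Pow(Rational(-9, 2), 2)), -1203) = Mul(Mul(2, Rational(81, 4)), -1203) = Mul(Rational(81, 2), -1203) = Rational(-97443, 2)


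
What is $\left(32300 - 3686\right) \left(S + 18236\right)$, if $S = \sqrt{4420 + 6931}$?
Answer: $521804904 + 28614 \sqrt{11351} \approx 5.2485 \cdot 10^{8}$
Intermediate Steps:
$S = \sqrt{11351} \approx 106.54$
$\left(32300 - 3686\right) \left(S + 18236\right) = \left(32300 - 3686\right) \left(\sqrt{11351} + 18236\right) = 28614 \left(18236 + \sqrt{11351}\right) = 521804904 + 28614 \sqrt{11351}$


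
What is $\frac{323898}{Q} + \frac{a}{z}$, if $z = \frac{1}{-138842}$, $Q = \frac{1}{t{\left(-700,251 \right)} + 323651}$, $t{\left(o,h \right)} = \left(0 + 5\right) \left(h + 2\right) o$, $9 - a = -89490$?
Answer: $-194407987560$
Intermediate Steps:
$a = 89499$ ($a = 9 - -89490 = 9 + 89490 = 89499$)
$t{\left(o,h \right)} = o \left(10 + 5 h\right)$ ($t{\left(o,h \right)} = 5 \left(2 + h\right) o = \left(10 + 5 h\right) o = o \left(10 + 5 h\right)$)
$Q = - \frac{1}{561849}$ ($Q = \frac{1}{5 \left(-700\right) \left(2 + 251\right) + 323651} = \frac{1}{5 \left(-700\right) 253 + 323651} = \frac{1}{-885500 + 323651} = \frac{1}{-561849} = - \frac{1}{561849} \approx -1.7798 \cdot 10^{-6}$)
$z = - \frac{1}{138842} \approx -7.2024 \cdot 10^{-6}$
$\frac{323898}{Q} + \frac{a}{z} = \frac{323898}{- \frac{1}{561849}} + \frac{89499}{- \frac{1}{138842}} = 323898 \left(-561849\right) + 89499 \left(-138842\right) = -181981767402 - 12426220158 = -194407987560$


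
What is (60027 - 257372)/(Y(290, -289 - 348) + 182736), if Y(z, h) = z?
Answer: -197345/183026 ≈ -1.0782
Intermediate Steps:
(60027 - 257372)/(Y(290, -289 - 348) + 182736) = (60027 - 257372)/(290 + 182736) = -197345/183026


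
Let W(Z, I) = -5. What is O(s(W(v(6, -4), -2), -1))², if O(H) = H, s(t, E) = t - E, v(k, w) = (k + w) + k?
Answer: 16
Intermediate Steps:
v(k, w) = w + 2*k
O(s(W(v(6, -4), -2), -1))² = (-5 - 1*(-1))² = (-5 + 1)² = (-4)² = 16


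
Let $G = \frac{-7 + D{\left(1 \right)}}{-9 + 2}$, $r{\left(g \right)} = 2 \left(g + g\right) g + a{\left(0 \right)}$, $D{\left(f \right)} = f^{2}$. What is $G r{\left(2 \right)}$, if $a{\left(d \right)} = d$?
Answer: $\frac{96}{7} \approx 13.714$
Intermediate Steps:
$r{\left(g \right)} = 4 g^{2}$ ($r{\left(g \right)} = 2 \left(g + g\right) g + 0 = 2 \cdot 2 g g + 0 = 4 g g + 0 = 4 g^{2} + 0 = 4 g^{2}$)
$G = \frac{6}{7}$ ($G = \frac{-7 + 1^{2}}{-9 + 2} = \frac{-7 + 1}{-7} = \left(-6\right) \left(- \frac{1}{7}\right) = \frac{6}{7} \approx 0.85714$)
$G r{\left(2 \right)} = \frac{6 \cdot 4 \cdot 2^{2}}{7} = \frac{6 \cdot 4 \cdot 4}{7} = \frac{6}{7} \cdot 16 = \frac{96}{7}$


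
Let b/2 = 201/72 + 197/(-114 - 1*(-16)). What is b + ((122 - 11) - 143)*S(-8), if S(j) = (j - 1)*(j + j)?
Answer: -2708585/588 ≈ -4606.4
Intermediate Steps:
S(j) = 2*j*(-1 + j) (S(j) = (-1 + j)*(2*j) = 2*j*(-1 + j))
b = 919/588 (b = 2*(201/72 + 197/(-114 - 1*(-16))) = 2*(201*(1/72) + 197/(-114 + 16)) = 2*(67/24 + 197/(-98)) = 2*(67/24 + 197*(-1/98)) = 2*(67/24 - 197/98) = 2*(919/1176) = 919/588 ≈ 1.5629)
b + ((122 - 11) - 143)*S(-8) = 919/588 + ((122 - 11) - 143)*(2*(-8)*(-1 - 8)) = 919/588 + (111 - 143)*(2*(-8)*(-9)) = 919/588 - 32*144 = 919/588 - 4608 = -2708585/588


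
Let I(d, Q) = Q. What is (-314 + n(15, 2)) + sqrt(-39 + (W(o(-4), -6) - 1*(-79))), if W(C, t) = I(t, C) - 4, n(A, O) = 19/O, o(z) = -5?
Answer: -609/2 + sqrt(31) ≈ -298.93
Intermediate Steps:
W(C, t) = -4 + C (W(C, t) = C - 4 = -4 + C)
(-314 + n(15, 2)) + sqrt(-39 + (W(o(-4), -6) - 1*(-79))) = (-314 + 19/2) + sqrt(-39 + ((-4 - 5) - 1*(-79))) = (-314 + 19*(1/2)) + sqrt(-39 + (-9 + 79)) = (-314 + 19/2) + sqrt(-39 + 70) = -609/2 + sqrt(31)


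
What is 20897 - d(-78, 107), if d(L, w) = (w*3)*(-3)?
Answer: 21860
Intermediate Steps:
d(L, w) = -9*w (d(L, w) = (3*w)*(-3) = -9*w)
20897 - d(-78, 107) = 20897 - (-9)*107 = 20897 - 1*(-963) = 20897 + 963 = 21860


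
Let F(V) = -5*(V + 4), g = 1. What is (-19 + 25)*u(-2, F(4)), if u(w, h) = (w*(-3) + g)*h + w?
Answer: -1692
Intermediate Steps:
F(V) = -20 - 5*V (F(V) = -5*(4 + V) = -20 - 5*V)
u(w, h) = w + h*(1 - 3*w) (u(w, h) = (w*(-3) + 1)*h + w = (-3*w + 1)*h + w = (1 - 3*w)*h + w = h*(1 - 3*w) + w = w + h*(1 - 3*w))
(-19 + 25)*u(-2, F(4)) = (-19 + 25)*((-20 - 5*4) - 2 - 3*(-20 - 5*4)*(-2)) = 6*((-20 - 20) - 2 - 3*(-20 - 20)*(-2)) = 6*(-40 - 2 - 3*(-40)*(-2)) = 6*(-40 - 2 - 240) = 6*(-282) = -1692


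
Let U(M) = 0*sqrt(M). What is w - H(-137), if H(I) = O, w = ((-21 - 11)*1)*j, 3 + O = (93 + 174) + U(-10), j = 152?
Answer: -5128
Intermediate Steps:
U(M) = 0
O = 264 (O = -3 + ((93 + 174) + 0) = -3 + (267 + 0) = -3 + 267 = 264)
w = -4864 (w = ((-21 - 11)*1)*152 = -32*1*152 = -32*152 = -4864)
H(I) = 264
w - H(-137) = -4864 - 1*264 = -4864 - 264 = -5128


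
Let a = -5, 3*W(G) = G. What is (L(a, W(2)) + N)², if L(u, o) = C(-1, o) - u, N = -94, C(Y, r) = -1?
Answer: 8100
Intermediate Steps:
W(G) = G/3
L(u, o) = -1 - u
(L(a, W(2)) + N)² = ((-1 - 1*(-5)) - 94)² = ((-1 + 5) - 94)² = (4 - 94)² = (-90)² = 8100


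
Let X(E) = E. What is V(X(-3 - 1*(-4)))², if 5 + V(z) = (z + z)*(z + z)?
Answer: 1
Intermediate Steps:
V(z) = -5 + 4*z² (V(z) = -5 + (z + z)*(z + z) = -5 + (2*z)*(2*z) = -5 + 4*z²)
V(X(-3 - 1*(-4)))² = (-5 + 4*(-3 - 1*(-4))²)² = (-5 + 4*(-3 + 4)²)² = (-5 + 4*1²)² = (-5 + 4*1)² = (-5 + 4)² = (-1)² = 1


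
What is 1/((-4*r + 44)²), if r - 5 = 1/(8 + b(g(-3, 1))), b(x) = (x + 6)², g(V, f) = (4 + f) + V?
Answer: 324/185761 ≈ 0.0017442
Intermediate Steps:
g(V, f) = 4 + V + f
b(x) = (6 + x)²
r = 361/72 (r = 5 + 1/(8 + (6 + (4 - 3 + 1))²) = 5 + 1/(8 + (6 + 2)²) = 5 + 1/(8 + 8²) = 5 + 1/(8 + 64) = 5 + 1/72 = 361/72 ≈ 5.0139)
1/((-4*r + 44)²) = 1/((-4*361/72 + 44)²) = 1/((-361/18 + 44)²) = 1/((431/18)²) = 1/(185761/324) = 324/185761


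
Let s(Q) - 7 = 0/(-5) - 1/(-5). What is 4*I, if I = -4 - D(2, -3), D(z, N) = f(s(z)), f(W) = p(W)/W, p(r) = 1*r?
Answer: -20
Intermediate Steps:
s(Q) = 36/5 (s(Q) = 7 + (0/(-5) - 1/(-5)) = 7 + (0*(-⅕) - 1*(-⅕)) = 7 + (0 + ⅕) = 7 + ⅕ = 36/5)
p(r) = r
f(W) = 1 (f(W) = W/W = 1)
D(z, N) = 1
I = -5 (I = -4 - 1*1 = -4 - 1 = -5)
4*I = 4*(-5) = -20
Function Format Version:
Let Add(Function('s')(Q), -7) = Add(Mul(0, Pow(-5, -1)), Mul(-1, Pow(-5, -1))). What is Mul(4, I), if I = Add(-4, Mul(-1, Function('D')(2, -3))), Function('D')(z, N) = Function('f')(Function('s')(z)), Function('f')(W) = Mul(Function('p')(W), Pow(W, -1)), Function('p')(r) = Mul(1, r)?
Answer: -20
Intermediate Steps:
Function('s')(Q) = Rational(36, 5) (Function('s')(Q) = Add(7, Add(Mul(0, Pow(-5, -1)), Mul(-1, Pow(-5, -1)))) = Add(7, Add(Mul(0, Rational(-1, 5)), Mul(-1, Rational(-1, 5)))) = Add(7, Add(0, Rational(1, 5))) = Add(7, Rational(1, 5)) = Rational(36, 5))
Function('p')(r) = r
Function('f')(W) = 1 (Function('f')(W) = Mul(W, Pow(W, -1)) = 1)
Function('D')(z, N) = 1
I = -5 (I = Add(-4, Mul(-1, 1)) = Add(-4, -1) = -5)
Mul(4, I) = Mul(4, -5) = -20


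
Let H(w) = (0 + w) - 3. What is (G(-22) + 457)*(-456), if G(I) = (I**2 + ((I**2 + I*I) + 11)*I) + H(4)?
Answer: 9391776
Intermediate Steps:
H(w) = -3 + w (H(w) = w - 3 = -3 + w)
G(I) = 1 + I**2 + I*(11 + 2*I**2) (G(I) = (I**2 + ((I**2 + I*I) + 11)*I) + (-3 + 4) = (I**2 + ((I**2 + I**2) + 11)*I) + 1 = (I**2 + (2*I**2 + 11)*I) + 1 = (I**2 + (11 + 2*I**2)*I) + 1 = (I**2 + I*(11 + 2*I**2)) + 1 = 1 + I**2 + I*(11 + 2*I**2))
(G(-22) + 457)*(-456) = ((1 + (-22)**2 + 2*(-22)**3 + 11*(-22)) + 457)*(-456) = ((1 + 484 + 2*(-10648) - 242) + 457)*(-456) = ((1 + 484 - 21296 - 242) + 457)*(-456) = (-21053 + 457)*(-456) = -20596*(-456) = 9391776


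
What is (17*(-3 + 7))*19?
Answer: 1292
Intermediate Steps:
(17*(-3 + 7))*19 = (17*4)*19 = 68*19 = 1292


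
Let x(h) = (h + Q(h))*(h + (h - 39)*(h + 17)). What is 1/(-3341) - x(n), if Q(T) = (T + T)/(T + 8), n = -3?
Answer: -41465156/16705 ≈ -2482.2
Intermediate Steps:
Q(T) = 2*T/(8 + T) (Q(T) = (2*T)/(8 + T) = 2*T/(8 + T))
x(h) = (h + (-39 + h)*(17 + h))*(h + 2*h/(8 + h)) (x(h) = (h + 2*h/(8 + h))*(h + (h - 39)*(h + 17)) = (h + 2*h/(8 + h))*(h + (-39 + h)*(17 + h)) = (h + (-39 + h)*(17 + h))*(h + 2*h/(8 + h)))
1/(-3341) - x(n) = 1/(-3341) - (-3)*(-6630 + (-3)**3 - 873*(-3) - 11*(-3)**2)/(8 - 3) = -1/3341 - (-3)*(-6630 - 27 + 2619 - 11*9)/5 = -1/3341 - (-3)*(-6630 - 27 + 2619 - 99)/5 = -1/3341 - (-3)*(-4137)/5 = -1/3341 - 1*12411/5 = -1/3341 - 12411/5 = -41465156/16705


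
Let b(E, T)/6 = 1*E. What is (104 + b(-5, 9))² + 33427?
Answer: 38903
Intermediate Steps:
b(E, T) = 6*E (b(E, T) = 6*(1*E) = 6*E)
(104 + b(-5, 9))² + 33427 = (104 + 6*(-5))² + 33427 = (104 - 30)² + 33427 = 74² + 33427 = 5476 + 33427 = 38903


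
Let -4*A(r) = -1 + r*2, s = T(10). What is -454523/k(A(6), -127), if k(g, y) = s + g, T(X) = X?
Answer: -1818092/29 ≈ -62693.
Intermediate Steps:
s = 10
A(r) = ¼ - r/2 (A(r) = -(-1 + r*2)/4 = -(-1 + 2*r)/4 = ¼ - r/2)
k(g, y) = 10 + g
-454523/k(A(6), -127) = -454523/(10 + (¼ - ½*6)) = -454523/(10 + (¼ - 3)) = -454523/(10 - 11/4) = -454523/29/4 = -454523*4/29 = -1818092/29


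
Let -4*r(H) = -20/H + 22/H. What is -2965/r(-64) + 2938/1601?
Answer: -607608582/1601 ≈ -3.7952e+5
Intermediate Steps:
r(H) = -1/(2*H) (r(H) = -(-20/H + 22/H)/4 = -1/(2*H))
-2965/r(-64) + 2938/1601 = -2965/((-½/(-64))) + 2938/1601 = -2965/((-½*(-1/64))) + 2938*(1/1601) = -2965/1/128 + 2938/1601 = -2965*128 + 2938/1601 = -379520 + 2938/1601 = -607608582/1601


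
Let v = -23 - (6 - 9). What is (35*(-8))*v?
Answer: 5600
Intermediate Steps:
v = -20 (v = -23 - 1*(-3) = -23 + 3 = -20)
(35*(-8))*v = (35*(-8))*(-20) = -280*(-20) = 5600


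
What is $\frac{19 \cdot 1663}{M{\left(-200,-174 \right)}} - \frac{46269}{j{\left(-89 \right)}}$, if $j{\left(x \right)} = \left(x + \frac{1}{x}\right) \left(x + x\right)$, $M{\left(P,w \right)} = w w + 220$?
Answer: $- \frac{227599139}{120794656} \approx -1.8842$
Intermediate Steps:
$M{\left(P,w \right)} = 220 + w^{2}$ ($M{\left(P,w \right)} = w^{2} + 220 = 220 + w^{2}$)
$j{\left(x \right)} = 2 x \left(x + \frac{1}{x}\right)$ ($j{\left(x \right)} = \left(x + \frac{1}{x}\right) 2 x = 2 x \left(x + \frac{1}{x}\right)$)
$\frac{19 \cdot 1663}{M{\left(-200,-174 \right)}} - \frac{46269}{j{\left(-89 \right)}} = \frac{19 \cdot 1663}{220 + \left(-174\right)^{2}} - \frac{46269}{2 + 2 \left(-89\right)^{2}} = \frac{31597}{220 + 30276} - \frac{46269}{2 + 2 \cdot 7921} = \frac{31597}{30496} - \frac{46269}{2 + 15842} = 31597 \cdot \frac{1}{30496} - \frac{46269}{15844} = \frac{31597}{30496} - \frac{46269}{15844} = - \frac{227599139}{120794656}$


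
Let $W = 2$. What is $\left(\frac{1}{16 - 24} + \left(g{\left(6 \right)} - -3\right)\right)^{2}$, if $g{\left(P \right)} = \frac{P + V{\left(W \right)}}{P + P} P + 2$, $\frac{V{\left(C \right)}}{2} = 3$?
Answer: $\frac{7569}{64} \approx 118.27$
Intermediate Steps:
$V{\left(C \right)} = 6$ ($V{\left(C \right)} = 2 \cdot 3 = 6$)
$g{\left(P \right)} = 5 + \frac{P}{2}$ ($g{\left(P \right)} = \frac{P + 6}{P + P} P + 2 = \frac{6 + P}{2 P} P + 2 = \left(3 + \frac{P}{2}\right) + 2 = 5 + \frac{P}{2}$)
$\left(\frac{1}{16 - 24} + \left(g{\left(6 \right)} - -3\right)\right)^{2} = \left(\frac{1}{16 - 24} + \left(\left(5 + \frac{1}{2} \cdot 6\right) - -3\right)\right)^{2} = \left(\frac{1}{-8} + \left(\left(5 + 3\right) + 3\right)\right)^{2} = \left(- \frac{1}{8} + \left(8 + 3\right)\right)^{2} = \left(- \frac{1}{8} + 11\right)^{2} = \left(\frac{87}{8}\right)^{2} = \frac{7569}{64}$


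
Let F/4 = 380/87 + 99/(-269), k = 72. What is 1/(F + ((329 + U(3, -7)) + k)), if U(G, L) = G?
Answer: 23403/9829240 ≈ 0.0023810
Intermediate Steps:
F = 374428/23403 (F = 4*(380/87 + 99/(-269)) = 4*(380*(1/87) + 99*(-1/269)) = 4*(380/87 - 99/269) = 4*(93607/23403) = 374428/23403 ≈ 15.999)
1/(F + ((329 + U(3, -7)) + k)) = 1/(374428/23403 + ((329 + 3) + 72)) = 1/(374428/23403 + (332 + 72)) = 1/(374428/23403 + 404) = 1/(9829240/23403) = 23403/9829240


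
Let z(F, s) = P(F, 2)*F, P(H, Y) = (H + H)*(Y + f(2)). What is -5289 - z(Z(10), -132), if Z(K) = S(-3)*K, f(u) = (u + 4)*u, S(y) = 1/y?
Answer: -50401/9 ≈ -5600.1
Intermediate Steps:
S(y) = 1/y
f(u) = u*(4 + u) (f(u) = (4 + u)*u = u*(4 + u))
P(H, Y) = 2*H*(12 + Y) (P(H, Y) = (H + H)*(Y + 2*(4 + 2)) = (2*H)*(Y + 2*6) = (2*H)*(Y + 12) = (2*H)*(12 + Y) = 2*H*(12 + Y))
Z(K) = -K/3 (Z(K) = K/(-3) = -K/3)
z(F, s) = 28*F**2 (z(F, s) = (2*F*(12 + 2))*F = (2*F*14)*F = (28*F)*F = 28*F**2)
-5289 - z(Z(10), -132) = -5289 - 28*(-1/3*10)**2 = -5289 - 28*(-10/3)**2 = -5289 - 28*100/9 = -5289 - 1*2800/9 = -5289 - 2800/9 = -50401/9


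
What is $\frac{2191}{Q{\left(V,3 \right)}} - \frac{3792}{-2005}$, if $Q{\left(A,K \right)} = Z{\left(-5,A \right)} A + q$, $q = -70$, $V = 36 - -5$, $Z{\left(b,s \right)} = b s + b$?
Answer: $\frac{814903}{497240} \approx 1.6389$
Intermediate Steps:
$Z{\left(b,s \right)} = b + b s$
$V = 41$ ($V = 36 + 5 = 41$)
$Q{\left(A,K \right)} = -70 + A \left(-5 - 5 A\right)$ ($Q{\left(A,K \right)} = - 5 \left(1 + A\right) A - 70 = \left(-5 - 5 A\right) A - 70 = A \left(-5 - 5 A\right) - 70 = -70 + A \left(-5 - 5 A\right)$)
$\frac{2191}{Q{\left(V,3 \right)}} - \frac{3792}{-2005} = \frac{2191}{-70 + 5 \cdot 41 \left(-1 - 41\right)} - \frac{3792}{-2005} = \frac{2191}{-70 + 5 \cdot 41 \left(-1 - 41\right)} - - \frac{3792}{2005} = \frac{2191}{-70 + 5 \cdot 41 \left(-42\right)} + \frac{3792}{2005} = \frac{2191}{-70 - 8610} + \frac{3792}{2005} = \frac{2191}{-8680} + \frac{3792}{2005} = 2191 \left(- \frac{1}{8680}\right) + \frac{3792}{2005} = - \frac{313}{1240} + \frac{3792}{2005} = \frac{814903}{497240}$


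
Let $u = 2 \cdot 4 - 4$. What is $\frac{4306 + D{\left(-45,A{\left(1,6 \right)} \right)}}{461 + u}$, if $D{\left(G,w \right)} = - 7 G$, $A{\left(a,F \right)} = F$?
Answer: $\frac{4621}{465} \approx 9.9376$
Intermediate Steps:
$u = 4$ ($u = 8 - 4 = 4$)
$\frac{4306 + D{\left(-45,A{\left(1,6 \right)} \right)}}{461 + u} = \frac{4306 - -315}{461 + 4} = \frac{4306 + 315}{465} = 4621 \cdot \frac{1}{465} = \frac{4621}{465}$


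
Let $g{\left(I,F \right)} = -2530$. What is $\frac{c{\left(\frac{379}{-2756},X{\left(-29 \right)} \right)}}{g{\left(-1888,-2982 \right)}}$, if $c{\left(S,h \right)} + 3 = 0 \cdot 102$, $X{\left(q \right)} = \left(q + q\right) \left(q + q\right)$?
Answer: $\frac{3}{2530} \approx 0.0011858$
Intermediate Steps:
$X{\left(q \right)} = 4 q^{2}$ ($X{\left(q \right)} = 2 q 2 q = 4 q^{2}$)
$c{\left(S,h \right)} = -3$ ($c{\left(S,h \right)} = -3 + 0 \cdot 102 = -3 + 0 = -3$)
$\frac{c{\left(\frac{379}{-2756},X{\left(-29 \right)} \right)}}{g{\left(-1888,-2982 \right)}} = - \frac{3}{-2530} = \left(-3\right) \left(- \frac{1}{2530}\right) = \frac{3}{2530}$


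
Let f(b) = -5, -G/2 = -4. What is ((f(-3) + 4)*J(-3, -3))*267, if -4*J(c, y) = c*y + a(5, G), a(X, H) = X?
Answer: 1869/2 ≈ 934.50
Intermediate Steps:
G = 8 (G = -2*(-4) = 8)
J(c, y) = -5/4 - c*y/4 (J(c, y) = -(c*y + 5)/4 = -(5 + c*y)/4 = -5/4 - c*y/4)
((f(-3) + 4)*J(-3, -3))*267 = ((-5 + 4)*(-5/4 - ¼*(-3)*(-3)))*267 = -(-5/4 - 9/4)*267 = -1*(-7/2)*267 = (7/2)*267 = 1869/2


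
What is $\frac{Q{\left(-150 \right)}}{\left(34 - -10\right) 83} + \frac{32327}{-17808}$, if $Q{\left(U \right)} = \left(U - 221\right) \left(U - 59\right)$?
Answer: $\frac{28699007}{1478064} \approx 19.417$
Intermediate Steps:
$Q{\left(U \right)} = \left(-221 + U\right) \left(-59 + U\right)$
$\frac{Q{\left(-150 \right)}}{\left(34 - -10\right) 83} + \frac{32327}{-17808} = \frac{13039 + \left(-150\right)^{2} - -42000}{\left(34 - -10\right) 83} + \frac{32327}{-17808} = \frac{13039 + 22500 + 42000}{\left(34 + 10\right) 83} + 32327 \left(- \frac{1}{17808}\right) = \frac{77539}{44 \cdot 83} - \frac{32327}{17808} = \frac{77539}{3652} - \frac{32327}{17808} = 77539 \cdot \frac{1}{3652} - \frac{32327}{17808} = \frac{7049}{332} - \frac{32327}{17808} = \frac{28699007}{1478064}$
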